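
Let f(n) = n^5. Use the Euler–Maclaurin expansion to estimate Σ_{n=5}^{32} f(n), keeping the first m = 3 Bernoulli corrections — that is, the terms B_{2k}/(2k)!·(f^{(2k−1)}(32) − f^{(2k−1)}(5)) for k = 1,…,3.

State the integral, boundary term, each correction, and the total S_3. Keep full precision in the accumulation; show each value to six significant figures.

S_3 ≈ 1.96170e+08

∫_5^32 x^5 dx evaluates to 1.78954e+08.
Endpoint term: (f(5) + f(32))/2 = (3125.00 + 3.35544e+07)/2 = 1.67788e+07.
So far: 1.95733e+08.
k=1: B_{2}/(2)! × [f^{(1)}(32) − f^{(1)}(5)] = 1/12 × (5.24288e+06 − 3125.00) = 436646.
Partial sum through k=1: 1.96170e+08.
k=2: B_{4}/(4)! × [f^{(3)}(32) − f^{(3)}(5)] = −1/720 × (61440.0 − 1500.00) = -83.2500.
Partial sum through k=2: 1.96170e+08.
k=3: B_{6}/(6)! × [f^{(5)}(32) − f^{(5)}(5)] = 1/30240 × (120.000 − 120.000) = 0.00000.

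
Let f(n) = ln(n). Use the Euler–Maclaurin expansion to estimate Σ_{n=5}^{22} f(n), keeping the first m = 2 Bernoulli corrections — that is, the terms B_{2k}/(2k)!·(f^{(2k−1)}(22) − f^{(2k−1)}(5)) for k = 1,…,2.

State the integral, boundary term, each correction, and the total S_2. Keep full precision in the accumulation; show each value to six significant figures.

Integral: ∫_5^22 ln(x) dx = 42.9557.
Endpoint term: (f(5) + f(22))/2 = (1.60944 + 3.09104)/2 = 2.35024.
So far: 45.3060.
k=1: B_{2}/(2)! × [f^{(1)}(22) − f^{(1)}(5)] = 1/12 × (0.0454545 − 0.200000) = -0.0128788.
Running total after k=1: 45.2931.
k=2: B_{4}/(4)! × [f^{(3)}(22) − f^{(3)}(5)] = −1/720 × (0.000187829 − 0.0160000) = 2.19613e-05.

S_2 ≈ 45.2931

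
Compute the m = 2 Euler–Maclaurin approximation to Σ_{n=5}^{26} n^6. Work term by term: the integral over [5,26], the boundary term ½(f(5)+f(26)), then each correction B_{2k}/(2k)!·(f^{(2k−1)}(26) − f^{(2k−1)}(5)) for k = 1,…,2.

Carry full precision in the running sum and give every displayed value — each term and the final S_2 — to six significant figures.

The integral term ∫_5^26 x^6 dx = 1.14739e+09.
½[f(5) + f(26)] = ½[15625.0 + 3.08916e+08] = 1.54466e+08.
Integral + boundary = 1.30186e+09.
Order-1 term: 1/12 · (7.12883e+07 − 18750.0) = 5.93913e+06.
Running total after k=1: 1.30780e+09.
Order-2 term: −1/720 · (2.10912e+06 − 15000.0) = -2908.50.

S_2 ≈ 1.30779e+09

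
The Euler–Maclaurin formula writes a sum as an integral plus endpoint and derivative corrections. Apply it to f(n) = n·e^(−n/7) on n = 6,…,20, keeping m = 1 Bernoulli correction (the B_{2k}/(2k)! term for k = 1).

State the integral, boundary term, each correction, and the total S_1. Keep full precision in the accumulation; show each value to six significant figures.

S_1 ≈ 29.5967

The integral term ∫_6^20 x·e^(−x/7) dx = 27.7632.
Boundary: ½(f(6) + f(20)) = ½(2.54624 + 1.14865) = 1.84744.
Running total after boundary: 29.6106.
Correction k=1: B_{2}/2! · (f^{(1)}(20) − f^{(1)}(6)) = 1/12 · (-0.106661 − 0.0606247) = -0.0139404.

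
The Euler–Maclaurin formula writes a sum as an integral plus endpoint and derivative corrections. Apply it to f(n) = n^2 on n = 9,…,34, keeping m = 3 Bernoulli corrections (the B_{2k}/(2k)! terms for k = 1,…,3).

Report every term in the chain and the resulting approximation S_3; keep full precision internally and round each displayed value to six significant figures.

∫_9^34 x^2 dx evaluates to 12858.3.
½[f(9) + f(34)] = ½[81.0000 + 1156.00] = 618.500.
So far: 13476.8.
Order-1 term: 1/12 · (68.0000 − 18.0000) = 4.16667.
After k=1: 13481.0.
Order-2 term: −1/720 · (0.00000 − 0.00000) = 0.00000.
After k=2: 13481.0.
Order-3 term: 1/30240 · (0.00000 − 0.00000) = 0.00000.

S_3 ≈ 13481.0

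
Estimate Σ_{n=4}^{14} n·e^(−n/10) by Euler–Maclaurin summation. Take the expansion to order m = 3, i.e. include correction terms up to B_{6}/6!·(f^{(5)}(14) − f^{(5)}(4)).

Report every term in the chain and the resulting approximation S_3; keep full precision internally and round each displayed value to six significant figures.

The integral term ∫_4^14 x·e^(−x/10) dx = 34.6615.
Boundary: ½(f(4) + f(14)) = ½(2.68128 + 3.45236) = 3.06682.
Running total after boundary: 37.7284.
Correction k=1: B_{2}/2! · (f^{(1)}(14) − f^{(1)}(4)) = 1/12 · (-0.0986388 − 0.402192) = -0.0417359.
After k=1: 37.6866.
Correction k=2: B_{4}/4! · (f^{(3)}(14) − f^{(3)}(4)) = −1/720 · (0.00394555 − 0.0174283) = 1.87261e-05.
After k=2: 37.6866.
Correction k=3: B_{6}/6! · (f^{(5)}(14) − f^{(5)}(4)) = 1/30240 · (8.87749e-05 − 0.000308347) = -7.26099e-09.

S_3 ≈ 37.6866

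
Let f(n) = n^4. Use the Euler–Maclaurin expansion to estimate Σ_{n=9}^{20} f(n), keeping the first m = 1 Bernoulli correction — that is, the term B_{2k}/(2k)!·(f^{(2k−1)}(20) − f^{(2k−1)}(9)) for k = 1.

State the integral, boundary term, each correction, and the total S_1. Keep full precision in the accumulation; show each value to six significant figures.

S_1 ≈ 713894

∫_9^20 x^4 dx evaluates to 628190.
Boundary: ½(f(9) + f(20)) = ½(6561.00 + 160000) = 83280.5.
Integral + boundary = 711471.
Order-1 term: 1/12 · (32000.0 − 2916.00) = 2423.67.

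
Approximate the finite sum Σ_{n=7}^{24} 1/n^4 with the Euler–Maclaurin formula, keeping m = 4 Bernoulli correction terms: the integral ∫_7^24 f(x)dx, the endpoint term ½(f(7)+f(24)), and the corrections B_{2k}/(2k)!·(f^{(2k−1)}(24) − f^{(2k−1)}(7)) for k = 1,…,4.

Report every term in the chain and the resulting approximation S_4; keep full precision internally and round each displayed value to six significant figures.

S_4 ≈ 0.00117705

The integral term ∫_7^24 1/x^4 dx = 0.000947705.
Endpoint term: (f(7) + f(24))/2 = (0.000416493 + 3.01408e-06)/2 = 0.000209754.
So far: 0.00115746.
k=1: B_{2}/(2)! × [f^{(1)}(24) − f^{(1)}(7)] = 1/12 × (-5.02347e-07 − (-0.000237996)) = 1.97911e-05.
After k=1: 0.00117725.
k=2: B_{4}/(4)! × [f^{(3)}(24) − f^{(3)}(7)] = −1/720 × (-2.61639e-08 − (-0.000145712)) = -2.02341e-07.
After k=2: 0.00117705.
k=3: B_{6}/(6)! × [f^{(5)}(24) − f^{(5)}(7)] = 1/30240 × (-2.54371e-09 − (-0.000166528)) = 5.50679e-09.
After k=3: 0.00117705.
k=4: B_{8}/(8)! × [f^{(7)}(24) − f^{(7)}(7)] = −1/1209600 × (-3.97455e-10 − (-0.000305868)) = -2.52866e-10.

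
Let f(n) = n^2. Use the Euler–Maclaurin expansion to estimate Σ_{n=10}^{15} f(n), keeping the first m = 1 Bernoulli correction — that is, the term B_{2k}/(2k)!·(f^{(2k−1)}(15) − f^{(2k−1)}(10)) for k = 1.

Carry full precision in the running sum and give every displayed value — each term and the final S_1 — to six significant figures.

S_1 ≈ 955.000

∫_10^15 x^2 dx evaluates to 791.667.
Endpoint term: (f(10) + f(15))/2 = (100.000 + 225.000)/2 = 162.500.
Running total after boundary: 954.167.
Order-1 term: 1/12 · (30.0000 − 20.0000) = 0.833333.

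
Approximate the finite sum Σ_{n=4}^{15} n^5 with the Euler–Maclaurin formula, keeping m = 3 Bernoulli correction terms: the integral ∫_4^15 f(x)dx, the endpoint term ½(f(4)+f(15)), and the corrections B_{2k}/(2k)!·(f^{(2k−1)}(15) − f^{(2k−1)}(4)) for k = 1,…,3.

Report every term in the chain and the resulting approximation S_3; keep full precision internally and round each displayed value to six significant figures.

S_3 ≈ 2.29892e+06

Integral: ∫_4^15 x^5 dx = 1.89775e+06.
½[f(4) + f(15)] = ½[1024.00 + 759375] = 380200.
So far: 2.27795e+06.
Order-1 term: 1/12 · (253125 − 1280.00) = 20987.1.
Partial sum through k=1: 2.29894e+06.
Order-2 term: −1/720 · (13500.0 − 960.000) = -17.4167.
Partial sum through k=2: 2.29892e+06.
Order-3 term: 1/30240 · (120.000 − 120.000) = 0.00000.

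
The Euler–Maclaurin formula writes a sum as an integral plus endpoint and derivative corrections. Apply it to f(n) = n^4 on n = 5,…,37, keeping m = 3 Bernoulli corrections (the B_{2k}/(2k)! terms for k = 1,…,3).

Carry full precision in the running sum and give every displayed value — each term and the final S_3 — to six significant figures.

∫_5^37 x^4 dx evaluates to 1.38682e+07.
Endpoint term: (f(5) + f(37))/2 = (625.000 + 1.87416e+06)/2 = 937393.
Integral + boundary = 1.48056e+07.
k=1: B_{2}/(2)! × [f^{(1)}(37) − f^{(1)}(5)] = 1/12 × (202612 − 500.000) = 16842.7.
Running total after k=1: 1.48224e+07.
k=2: B_{4}/(4)! × [f^{(3)}(37) − f^{(3)}(5)] = −1/720 × (888.000 − 120.000) = -1.06667.
Running total after k=2: 1.48224e+07.
k=3: B_{6}/(6)! × [f^{(5)}(37) − f^{(5)}(5)] = 1/30240 × (0.00000 − 0.00000) = 0.00000.

S_3 ≈ 1.48224e+07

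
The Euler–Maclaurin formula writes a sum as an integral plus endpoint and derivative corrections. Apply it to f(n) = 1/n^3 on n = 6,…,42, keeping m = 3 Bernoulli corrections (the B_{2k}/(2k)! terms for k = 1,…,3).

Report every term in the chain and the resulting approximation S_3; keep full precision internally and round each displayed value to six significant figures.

S_3 ≈ 0.0161181

Integral: ∫_6^42 1/x^3 dx = 0.0136054.
½[f(6) + f(42)] = ½[0.00462963 + 1.34975e-05] = 0.00232156.
Integral + boundary = 0.0159270.
k=1: B_{2}/(2)! × [f^{(1)}(42) − f^{(1)}(6)] = 1/12 × (-9.64104e-07 − (-0.00231481)) = 0.000192821.
Partial sum through k=1: 0.0161198.
k=2: B_{4}/(4)! × [f^{(3)}(42) − f^{(3)}(6)] = −1/720 × (-1.09309e-08 − (-0.00128601)) = -1.78611e-06.
Partial sum through k=2: 0.0161180.
k=3: B_{6}/(6)! × [f^{(5)}(42) − f^{(5)}(6)] = 1/30240 × (-2.60259e-10 − (-0.00150034)) = 4.96145e-08.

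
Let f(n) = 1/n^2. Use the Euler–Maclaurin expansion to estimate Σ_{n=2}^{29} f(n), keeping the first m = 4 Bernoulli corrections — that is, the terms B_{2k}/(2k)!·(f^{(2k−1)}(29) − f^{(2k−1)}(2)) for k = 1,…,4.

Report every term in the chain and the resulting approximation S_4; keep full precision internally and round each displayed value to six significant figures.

∫_2^29 1/x^2 dx evaluates to 0.465517.
Boundary: ½(f(2) + f(29)) = ½(0.250000 + 0.00118906) = 0.125595.
So far: 0.591112.
k=1: B_{2}/(2)! × [f^{(1)}(29) − f^{(1)}(2)] = 1/12 × (-8.20042e-05 − (-0.250000)) = 0.0208265.
Partial sum through k=1: 0.611938.
k=2: B_{4}/(4)! × [f^{(3)}(29) − f^{(3)}(2)] = −1/720 × (-1.17010e-06 − (-0.750000)) = -0.00104167.
Partial sum through k=2: 0.610897.
k=3: B_{6}/(6)! × [f^{(5)}(29) − f^{(5)}(2)] = 1/30240 × (-4.17394e-08 − (-5.62500)) = 0.000186012.
Partial sum through k=3: 0.611083.
k=4: B_{8}/(8)! × [f^{(7)}(29) − f^{(7)}(2)] = −1/1209600 × (-2.77932e-09 − (-78.7500)) = -6.51042e-05.

S_4 ≈ 0.611018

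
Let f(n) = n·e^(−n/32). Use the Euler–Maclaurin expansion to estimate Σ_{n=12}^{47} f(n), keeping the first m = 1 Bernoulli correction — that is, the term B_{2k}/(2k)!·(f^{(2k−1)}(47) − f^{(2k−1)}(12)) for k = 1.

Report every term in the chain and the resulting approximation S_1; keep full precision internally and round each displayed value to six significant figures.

∫_12^47 x·e^(−x/32) dx evaluates to 385.725.
½[f(12) + f(47)] = ½[8.24747 + 10.8200] = 9.53374.
Running total after boundary: 395.258.
k=1: B_{2}/(2)! × [f^{(1)}(47) − f^{(1)}(12)] = 1/12 × (-0.107912 − 0.429556) = -0.0447890.

S_1 ≈ 395.214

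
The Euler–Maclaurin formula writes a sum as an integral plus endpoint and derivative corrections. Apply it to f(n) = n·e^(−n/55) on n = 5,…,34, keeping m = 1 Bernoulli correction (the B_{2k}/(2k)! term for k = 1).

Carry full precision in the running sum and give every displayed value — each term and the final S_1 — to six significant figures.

Integral: ∫_5^34 x·e^(−x/55) dx = 375.202.
½[f(5) + f(34)] = ½[4.56550 + 18.3234] = 11.4444.
So far: 386.647.
Order-1 term: 1/12 · (0.205771 − 0.830092) = -0.0520267.

S_1 ≈ 386.595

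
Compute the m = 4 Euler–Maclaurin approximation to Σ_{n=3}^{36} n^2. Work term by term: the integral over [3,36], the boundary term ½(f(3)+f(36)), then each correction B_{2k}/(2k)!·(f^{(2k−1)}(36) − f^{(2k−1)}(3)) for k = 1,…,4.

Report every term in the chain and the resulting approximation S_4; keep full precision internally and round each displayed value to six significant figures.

Integral: ∫_3^36 x^2 dx = 15543.0.
Endpoint term: (f(3) + f(36))/2 = (9.00000 + 1296.00)/2 = 652.500.
So far: 16195.5.
Order-1 term: 1/12 · (72.0000 − 6.00000) = 5.50000.
Running total after k=1: 16201.0.
Order-2 term: −1/720 · (0.00000 − 0.00000) = 0.00000.
Running total after k=2: 16201.0.
Order-3 term: 1/30240 · (0.00000 − 0.00000) = 0.00000.
Running total after k=3: 16201.0.
Order-4 term: −1/1209600 · (0.00000 − 0.00000) = 0.00000.

S_4 ≈ 16201.0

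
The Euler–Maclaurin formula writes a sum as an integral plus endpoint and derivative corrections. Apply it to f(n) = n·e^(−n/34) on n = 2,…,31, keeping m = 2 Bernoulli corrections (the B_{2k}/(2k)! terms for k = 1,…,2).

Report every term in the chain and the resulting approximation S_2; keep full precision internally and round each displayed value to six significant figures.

S_2 ≈ 273.167

Integral: ∫_2^31 x·e^(−x/34) dx = 266.067.
Boundary: ½(f(2) + f(31)) = ½(1.88575 + 12.4562) = 7.17100.
So far: 273.238.
Correction k=1: B_{2}/2! · (f^{(1)}(31) − f^{(1)}(2)) = 1/12 · (0.0354542 − 0.887410) = -0.0709963.
Running total after k=1: 273.167.
Correction k=2: B_{4}/4! · (f^{(3)}(31) − f^{(3)}(2)) = −1/720 · (0.000725851 − 0.00239892) = 2.32371e-06.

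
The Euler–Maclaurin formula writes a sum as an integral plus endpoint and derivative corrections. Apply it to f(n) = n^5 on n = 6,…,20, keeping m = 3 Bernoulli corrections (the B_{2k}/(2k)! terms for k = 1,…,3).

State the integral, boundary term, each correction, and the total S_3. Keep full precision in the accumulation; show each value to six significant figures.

S_3 ≈ 1.23289e+07

∫_6^20 x^5 dx evaluates to 1.06589e+07.
½[f(6) + f(20)] = ½[7776.00 + 3.20000e+06] = 1.60389e+06.
Integral + boundary = 1.22628e+07.
Order-1 term: 1/12 · (800000 − 6480.00) = 66126.7.
Running total after k=1: 1.23289e+07.
Order-2 term: −1/720 · (24000.0 − 2160.00) = -30.3333.
Running total after k=2: 1.23289e+07.
Order-3 term: 1/30240 · (120.000 − 120.000) = 0.00000.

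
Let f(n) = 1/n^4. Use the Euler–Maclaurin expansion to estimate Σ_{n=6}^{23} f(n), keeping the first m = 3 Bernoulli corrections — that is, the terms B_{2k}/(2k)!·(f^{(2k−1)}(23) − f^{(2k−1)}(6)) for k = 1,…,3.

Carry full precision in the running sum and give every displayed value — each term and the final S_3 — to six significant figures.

S_3 ≈ 0.00194564

Integral: ∫_6^23 1/x^4 dx = 0.00151581.
Boundary: ½(f(6) + f(23)) = ½(0.000771605 + 3.57346e-06) = 0.000387589.
Integral + boundary = 0.00190340.
Order-1 term: 1/12 · (-6.21471e-07 − (-0.000514403)) = 4.28152e-05.
Running total after k=1: 0.00194622.
Order-2 term: −1/720 · (-3.52441e-08 − (-0.000428669)) = -5.95325e-07.
Running total after k=2: 0.00194562.
Order-3 term: 1/30240 · (-3.73094e-09 − (-0.000666819)) = 2.20508e-08.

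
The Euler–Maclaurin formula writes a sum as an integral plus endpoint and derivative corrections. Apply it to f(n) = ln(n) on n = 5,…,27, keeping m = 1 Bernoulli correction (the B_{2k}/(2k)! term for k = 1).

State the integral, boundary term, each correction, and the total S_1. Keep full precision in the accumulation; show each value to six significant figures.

S_1 ≈ 61.3795

∫_5^27 ln(x) dx evaluates to 58.9404.
½[f(5) + f(27)] = ½[1.60944 + 3.29584] = 2.45264.
So far: 61.3930.
Order-1 term: 1/12 · (0.0370370 − 0.200000) = -0.0135802.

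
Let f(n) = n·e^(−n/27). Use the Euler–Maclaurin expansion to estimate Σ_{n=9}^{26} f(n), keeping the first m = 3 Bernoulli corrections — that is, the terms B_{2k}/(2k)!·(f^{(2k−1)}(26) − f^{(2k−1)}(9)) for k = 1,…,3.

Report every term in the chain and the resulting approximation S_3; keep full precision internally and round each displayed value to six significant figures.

S_3 ≈ 158.318

Integral: ∫_9^26 x·e^(−x/27) dx = 150.170.
½[f(9) + f(26)] = ½[6.44878 + 9.92576] = 8.18727.
Integral + boundary = 158.357.
Order-1 term: 1/12 · (0.0141393 − 0.477688) = -0.0386290.
After k=1: 158.318.
Order-2 term: −1/720 · (0.00106675 − 0.00262106) = 2.15876e-06.
After k=2: 158.318.
Order-3 term: 1/30240 · (2.90000e-06 − 6.29197e-06) = -1.12168e-10.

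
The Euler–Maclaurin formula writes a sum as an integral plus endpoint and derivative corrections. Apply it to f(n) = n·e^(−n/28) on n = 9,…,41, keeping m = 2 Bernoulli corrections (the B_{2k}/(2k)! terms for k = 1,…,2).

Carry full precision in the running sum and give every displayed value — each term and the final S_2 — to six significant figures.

S_2 ≈ 312.408

∫_9^41 x·e^(−x/28) dx evaluates to 304.455.
½[f(9) + f(41)] = ½[6.52601 + 9.48097] = 8.00349.
Running total after boundary: 312.458.
Order-1 term: 1/12 · (-0.107363 − 0.492041) = -0.0499503.
Partial sum through k=1: 312.408.
Order-2 term: −1/720 · (0.000452963 − 0.00247738) = 2.81169e-06.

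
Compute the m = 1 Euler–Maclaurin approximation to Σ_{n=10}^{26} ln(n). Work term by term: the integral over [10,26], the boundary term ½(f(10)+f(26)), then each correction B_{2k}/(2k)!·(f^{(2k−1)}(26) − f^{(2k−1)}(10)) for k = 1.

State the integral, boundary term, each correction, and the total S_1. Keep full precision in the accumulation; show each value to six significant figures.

S_1 ≈ 48.4599

Integral: ∫_10^26 ln(x) dx = 45.6847.
½[f(10) + f(26)] = ½[2.30259 + 3.25810] = 2.78034.
Integral + boundary = 48.4650.
k=1: B_{2}/(2)! × [f^{(1)}(26) − f^{(1)}(10)] = 1/12 × (0.0384615 − 0.100000) = -0.00512821.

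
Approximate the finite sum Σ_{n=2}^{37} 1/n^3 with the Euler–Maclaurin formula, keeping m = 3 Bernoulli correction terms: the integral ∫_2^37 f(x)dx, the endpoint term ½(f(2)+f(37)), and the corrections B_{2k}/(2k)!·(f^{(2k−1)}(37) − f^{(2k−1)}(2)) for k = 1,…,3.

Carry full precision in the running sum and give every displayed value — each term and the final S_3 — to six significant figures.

S_3 ≈ 0.201793

Integral: ∫_2^37 1/x^3 dx = 0.124635.
Endpoint term: (f(2) + f(37))/2 = (0.125000 + 1.97422e-05)/2 = 0.0625099.
Integral + boundary = 0.187145.
k=1: B_{2}/(2)! × [f^{(1)}(37) − f^{(1)}(2)] = 1/12 × (-1.60072e-06 − (-0.187500)) = 0.0156249.
Partial sum through k=1: 0.202770.
k=2: B_{4}/(4)! × [f^{(3)}(37) − f^{(3)}(2)] = −1/720 × (-2.33852e-08 − (-0.937500)) = -0.00130208.
Partial sum through k=2: 0.201467.
k=3: B_{6}/(6)! × [f^{(5)}(37) − f^{(5)}(2)] = 1/30240 × (-7.17442e-10 − (-9.84375)) = 0.000325521.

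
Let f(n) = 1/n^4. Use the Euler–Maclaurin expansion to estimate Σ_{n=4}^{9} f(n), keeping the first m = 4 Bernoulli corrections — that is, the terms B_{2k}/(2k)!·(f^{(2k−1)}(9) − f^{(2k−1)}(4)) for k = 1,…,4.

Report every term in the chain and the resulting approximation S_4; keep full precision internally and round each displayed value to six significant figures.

The integral term ∫_4^9 1/x^4 dx = 0.00475109.
Endpoint term: (f(4) + f(9))/2 = (0.00390625 + 0.000152416)/2 = 0.00202933.
Integral + boundary = 0.00678042.
Correction k=1: B_{2}/2! · (f^{(1)}(9) − f^{(1)}(4)) = 1/12 · (-6.77404e-05 − (-0.00390625)) = 0.000319876.
After k=1: 0.00710029.
Correction k=2: B_{4}/4! · (f^{(3)}(9) − f^{(3)}(4)) = −1/720 · (-2.50890e-05 − (-0.00732422)) = -1.01377e-05.
After k=2: 0.00709016.
Correction k=3: B_{6}/6! · (f^{(5)}(9) − f^{(5)}(4)) = 1/30240 · (-1.73455e-05 − (-0.0256348)) = 8.47137e-07.
After k=3: 0.00709100.
Correction k=4: B_{8}/8! · (f^{(7)}(9) − f^{(7)}(4)) = −1/1209600 · (-1.92728e-05 − (-0.144196)) = -1.19193e-07.

S_4 ≈ 0.00709088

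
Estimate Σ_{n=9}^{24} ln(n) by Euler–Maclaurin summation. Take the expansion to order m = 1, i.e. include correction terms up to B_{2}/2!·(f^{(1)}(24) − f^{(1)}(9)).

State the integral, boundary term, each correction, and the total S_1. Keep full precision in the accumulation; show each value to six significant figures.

S_1 ≈ 44.1801

Integral: ∫_9^24 ln(x) dx = 41.4983.
½[f(9) + f(24)] = ½[2.19722 + 3.17805] = 2.68764.
So far: 44.1859.
Correction k=1: B_{2}/2! · (f^{(1)}(24) − f^{(1)}(9)) = 1/12 · (0.0416667 − 0.111111) = -0.00578704.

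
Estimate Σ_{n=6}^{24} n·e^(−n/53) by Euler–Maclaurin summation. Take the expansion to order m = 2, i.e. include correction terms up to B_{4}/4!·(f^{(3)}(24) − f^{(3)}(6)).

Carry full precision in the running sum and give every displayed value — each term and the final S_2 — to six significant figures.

S_2 ≈ 207.768

∫_6^24 x·e^(−x/53) dx evaluates to 197.496.
Boundary: ½(f(6) + f(24)) = ½(5.35779 + 15.2598) = 10.3088.
Integral + boundary = 207.805.
Correction k=1: B_{2}/2! · (f^{(1)}(24) − f^{(1)}(6)) = 1/12 · (0.347905 − 0.791875) = -0.0369975.
Partial sum through k=1: 207.768.
Correction k=2: B_{4}/4! · (f^{(3)}(24) − f^{(3)}(6)) = −1/720 · (0.000576560 − 0.000917695) = 4.73799e-07.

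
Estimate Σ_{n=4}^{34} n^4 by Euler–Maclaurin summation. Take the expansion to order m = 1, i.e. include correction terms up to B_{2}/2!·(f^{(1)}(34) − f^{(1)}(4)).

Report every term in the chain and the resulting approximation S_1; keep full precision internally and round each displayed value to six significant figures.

S_1 ≈ 9.76826e+06

∫_4^34 x^4 dx evaluates to 9.08688e+06.
Endpoint term: (f(4) + f(34))/2 = (256.000 + 1.33634e+06)/2 = 668296.
Integral + boundary = 9.75518e+06.
Correction k=1: B_{2}/2! · (f^{(1)}(34) − f^{(1)}(4)) = 1/12 · (157216 − 256.000) = 13080.0.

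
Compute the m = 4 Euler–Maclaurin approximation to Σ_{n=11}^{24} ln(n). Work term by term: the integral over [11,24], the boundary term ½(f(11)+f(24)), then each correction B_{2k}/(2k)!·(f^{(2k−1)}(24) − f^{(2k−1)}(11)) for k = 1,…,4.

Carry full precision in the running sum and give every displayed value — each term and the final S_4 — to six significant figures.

S_4 ≈ 39.6803

∫_11^24 ln(x) dx evaluates to 36.8964.
½[f(11) + f(24)] = ½[2.39790 + 3.17805] = 2.78797.
So far: 39.6844.
k=1: B_{2}/(2)! × [f^{(1)}(24) − f^{(1)}(11)] = 1/12 × (0.0416667 − 0.0909091) = -0.00410354.
Partial sum through k=1: 39.6803.
k=2: B_{4}/(4)! × [f^{(3)}(24) − f^{(3)}(11)] = −1/720 × (0.000144676 − 0.00150263) = 1.88605e-06.
Partial sum through k=2: 39.6803.
k=3: B_{6}/(6)! × [f^{(5)}(24) − f^{(5)}(11)] = 1/30240 × (3.01408e-06 − 0.000149021) = -4.82827e-09.
Partial sum through k=3: 39.6803.
k=4: B_{8}/(8)! × [f^{(7)}(24) − f^{(7)}(11)] = −1/1209600 × (1.56983e-07 − 3.69474e-05) = 3.04153e-11.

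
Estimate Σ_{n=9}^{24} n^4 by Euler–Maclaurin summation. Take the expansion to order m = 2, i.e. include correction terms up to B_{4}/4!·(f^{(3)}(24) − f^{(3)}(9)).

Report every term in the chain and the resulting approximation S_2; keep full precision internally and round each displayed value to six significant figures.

∫_9^24 x^4 dx evaluates to 1.58072e+06.
½[f(9) + f(24)] = ½[6561.00 + 331776] = 169168.
So far: 1.74988e+06.
Correction k=1: B_{2}/2! · (f^{(1)}(24) − f^{(1)}(9)) = 1/12 · (55296.0 − 2916.00) = 4365.00.
Partial sum through k=1: 1.75425e+06.
Correction k=2: B_{4}/4! · (f^{(3)}(24) − f^{(3)}(9)) = −1/720 · (576.000 − 216.000) = -0.500000.

S_2 ≈ 1.75425e+06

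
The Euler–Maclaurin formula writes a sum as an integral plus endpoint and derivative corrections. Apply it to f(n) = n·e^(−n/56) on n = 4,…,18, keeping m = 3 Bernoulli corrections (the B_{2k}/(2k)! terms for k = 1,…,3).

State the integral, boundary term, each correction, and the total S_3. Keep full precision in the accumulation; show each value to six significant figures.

Integral: ∫_4^18 x·e^(−x/56) dx = 123.505.
Boundary: ½(f(4) + f(18)) = ½(3.72425 + 13.0520) = 8.38814.
Integral + boundary = 131.893.
Correction k=1: B_{2}/2! · (f^{(1)}(18) − f^{(1)}(4)) = 1/12 · (0.492041 − 0.864558) = -0.0310431.
After k=1: 131.862.
Correction k=2: B_{4}/4! · (f^{(3)}(18) − f^{(3)}(4)) = −1/720 · (0.000619345 − 0.000869478) = 3.47408e-07.
After k=2: 131.862.
Correction k=3: B_{6}/6! · (f^{(5)}(18) − f^{(5)}(4)) = 1/30240 · (3.44958e-07 − 4.66603e-07) = -4.02266e-12.

S_3 ≈ 131.862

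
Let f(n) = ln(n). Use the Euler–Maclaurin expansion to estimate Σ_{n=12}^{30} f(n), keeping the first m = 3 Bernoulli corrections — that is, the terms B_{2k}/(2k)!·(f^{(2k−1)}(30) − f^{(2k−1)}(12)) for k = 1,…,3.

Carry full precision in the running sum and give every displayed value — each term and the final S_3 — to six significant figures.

Integral: ∫_12^30 ln(x) dx = 54.2170.
½[f(12) + f(30)] = ½[2.48491 + 3.40120] = 2.94305.
So far: 57.1601.
Correction k=1: B_{2}/2! · (f^{(1)}(30) − f^{(1)}(12)) = 1/12 · (0.0333333 − 0.0833333) = -0.00416667.
Partial sum through k=1: 57.1559.
Correction k=2: B_{4}/4! · (f^{(3)}(30) − f^{(3)}(12)) = −1/720 · (7.40741e-05 − 0.00115741) = 1.50463e-06.
Partial sum through k=2: 57.1559.
Correction k=3: B_{6}/6! · (f^{(5)}(30) − f^{(5)}(12)) = 1/30240 · (9.87654e-07 − 9.64506e-05) = -3.15684e-09.

S_3 ≈ 57.1559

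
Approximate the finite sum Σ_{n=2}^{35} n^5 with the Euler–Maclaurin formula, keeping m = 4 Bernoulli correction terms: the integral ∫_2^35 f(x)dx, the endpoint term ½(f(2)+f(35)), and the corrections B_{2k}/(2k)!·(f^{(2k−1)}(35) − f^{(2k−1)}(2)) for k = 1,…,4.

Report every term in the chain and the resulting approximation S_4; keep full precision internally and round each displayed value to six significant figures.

∫_2^35 x^5 dx evaluates to 3.06378e+08.
Boundary: ½(f(2) + f(35)) = ½(32.0000 + 5.25219e+07) = 2.62610e+07.
Running total after boundary: 3.32639e+08.
Correction k=1: B_{2}/2! · (f^{(1)}(35) − f^{(1)}(2)) = 1/12 · (7.50312e+06 − 80.0000) = 625254.
Running total after k=1: 3.33264e+08.
Correction k=2: B_{4}/4! · (f^{(3)}(35) − f^{(3)}(2)) = −1/720 · (73500.0 − 240.000) = -101.750.
Running total after k=2: 3.33264e+08.
Correction k=3: B_{6}/6! · (f^{(5)}(35) − f^{(5)}(2)) = 1/30240 · (120.000 − 120.000) = 0.00000.
Running total after k=3: 3.33264e+08.
Correction k=4: B_{8}/8! · (f^{(7)}(35) − f^{(7)}(2)) = −1/1209600 · (0.00000 − 0.00000) = 0.00000.

S_4 ≈ 3.33264e+08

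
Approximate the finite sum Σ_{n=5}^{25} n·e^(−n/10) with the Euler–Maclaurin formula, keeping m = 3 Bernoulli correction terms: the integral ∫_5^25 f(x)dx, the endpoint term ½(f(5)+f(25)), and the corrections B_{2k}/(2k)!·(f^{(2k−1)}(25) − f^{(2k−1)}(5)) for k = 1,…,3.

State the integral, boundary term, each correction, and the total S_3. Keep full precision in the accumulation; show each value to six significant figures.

S_3 ≈ 64.7567

The integral term ∫_5^25 x·e^(−x/10) dx = 62.2498.
Boundary: ½(f(5) + f(25)) = ½(3.03265 + 2.05212) = 2.54239.
Running total after boundary: 64.7922.
k=1: B_{2}/(2)! × [f^{(1)}(25) − f^{(1)}(5)] = 1/12 × (-0.123127 − 0.303265) = -0.0355327.
Partial sum through k=1: 64.7567.
k=2: B_{4}/(4)! × [f^{(3)}(25) − f^{(3)}(5)] = −1/720 × (0.000410425 − 0.0151633) = 2.04901e-05.
Partial sum through k=2: 64.7567.
k=3: B_{6}/(6)! × [f^{(5)}(25) − f^{(5)}(5)] = 1/30240 × (2.05212e-05 − 0.000272939) = -8.34714e-09.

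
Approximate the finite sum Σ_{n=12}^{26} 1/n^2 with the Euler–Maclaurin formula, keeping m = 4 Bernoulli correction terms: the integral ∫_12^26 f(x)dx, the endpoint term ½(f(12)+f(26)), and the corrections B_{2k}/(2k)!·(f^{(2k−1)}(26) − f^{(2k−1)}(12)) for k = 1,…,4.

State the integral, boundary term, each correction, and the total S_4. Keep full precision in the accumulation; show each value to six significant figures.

∫_12^26 1/x^2 dx evaluates to 0.0448718.
Endpoint term: (f(12) + f(26))/2 = (0.00694444 + 0.00147929)/2 = 0.00421187.
Running total after boundary: 0.0490837.
Correction k=1: B_{2}/2! · (f^{(1)}(26) − f^{(1)}(12)) = 1/12 · (-0.000113792 − (-0.00115741)) = 8.69680e-05.
Running total after k=1: 0.0491706.
Correction k=2: B_{4}/4! · (f^{(3)}(26) − f^{(3)}(12)) = −1/720 · (-2.01997e-06 − (-9.64506e-05)) = -1.31154e-07.
Running total after k=2: 0.0491705.
Correction k=3: B_{6}/6! · (f^{(5)}(26) − f^{(5)}(12)) = 1/30240 · (-8.96436e-08 − (-2.00939e-05)) = 6.61516e-10.
Running total after k=3: 0.0491705.
Correction k=4: B_{8}/8! · (f^{(7)}(26) − f^{(7)}(12)) = −1/1209600 · (-7.42609e-09 − (-7.81429e-06)) = -6.45408e-12.

S_4 ≈ 0.0491705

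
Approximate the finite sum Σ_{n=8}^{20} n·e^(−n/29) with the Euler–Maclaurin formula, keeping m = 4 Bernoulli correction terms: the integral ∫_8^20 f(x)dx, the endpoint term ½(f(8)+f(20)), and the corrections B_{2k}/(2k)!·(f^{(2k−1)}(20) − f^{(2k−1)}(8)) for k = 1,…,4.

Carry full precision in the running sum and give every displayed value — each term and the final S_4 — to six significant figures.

S_4 ≈ 109.354

∫_8^20 x·e^(−x/29) dx evaluates to 101.333.
½[f(8) + f(20)] = ½[6.07134 + 10.0350] = 8.05316.
Integral + boundary = 109.386.
k=1: B_{2}/(2)! × [f^{(1)}(20) − f^{(1)}(8)] = 1/12 × (0.155715 − 0.549561) = -0.0328205.
After k=1: 109.354.
k=2: B_{4}/(4)! × [f^{(3)}(20) − f^{(3)}(8)] = −1/720 × (0.00137837 − 0.00245826) = 1.49984e-06.
After k=2: 109.354.
k=3: B_{6}/(6)! × [f^{(5)}(20) − f^{(5)}(8)] = 1/30240 × (3.05778e-06 − 5.06903e-06) = -6.65096e-11.
After k=3: 109.354.
k=4: B_{8}/(8)! × [f^{(7)}(20) − f^{(7)}(8)] = −1/1209600 × (5.32294e-09 − 8.57913e-09) = 2.69196e-15.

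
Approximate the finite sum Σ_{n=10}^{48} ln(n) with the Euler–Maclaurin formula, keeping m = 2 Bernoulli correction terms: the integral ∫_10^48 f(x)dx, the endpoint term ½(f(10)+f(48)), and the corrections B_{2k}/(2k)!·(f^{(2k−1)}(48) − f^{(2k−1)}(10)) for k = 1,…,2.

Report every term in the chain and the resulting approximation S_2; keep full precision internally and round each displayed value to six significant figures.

S_2 ≈ 127.872

Integral: ∫_10^48 ln(x) dx = 124.792.
Boundary: ½(f(10) + f(48)) = ½(2.30259 + 3.87120) = 3.08689.
Running total after boundary: 127.879.
k=1: B_{2}/(2)! × [f^{(1)}(48) − f^{(1)}(10)] = 1/12 × (0.0208333 − 0.100000) = -0.00659722.
Partial sum through k=1: 127.872.
k=2: B_{4}/(4)! × [f^{(3)}(48) − f^{(3)}(10)] = −1/720 × (1.80845e-05 − 0.00200000) = 2.75266e-06.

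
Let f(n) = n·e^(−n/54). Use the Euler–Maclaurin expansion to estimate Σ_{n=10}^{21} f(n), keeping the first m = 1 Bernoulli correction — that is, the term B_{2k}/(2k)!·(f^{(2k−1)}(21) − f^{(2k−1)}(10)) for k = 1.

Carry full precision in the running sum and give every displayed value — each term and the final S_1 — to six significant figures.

S_1 ≈ 137.886

The integral term ∫_10^21 x·e^(−x/54) dx = 126.636.
Endpoint term: (f(10) + f(21))/2 = (8.30950 + 14.2340)/2 = 11.2718.
So far: 137.908.
Order-1 term: 1/12 · (0.414217 − 0.677071) = -0.0219045.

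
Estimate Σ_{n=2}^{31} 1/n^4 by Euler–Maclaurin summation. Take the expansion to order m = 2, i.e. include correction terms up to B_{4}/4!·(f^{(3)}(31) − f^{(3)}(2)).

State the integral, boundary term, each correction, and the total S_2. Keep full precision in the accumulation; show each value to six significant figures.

S_2 ≈ 0.0820206

∫_2^31 1/x^4 dx evaluates to 0.0416555.
½[f(2) + f(31)] = ½[0.0625000 + 1.08281e-06] = 0.0312505.
So far: 0.0729060.
Correction k=1: B_{2}/2! · (f^{(1)}(31) − f^{(1)}(2)) = 1/12 · (-1.39718e-07 − (-0.125000)) = 0.0104167.
After k=1: 0.0833227.
Correction k=2: B_{4}/4! · (f^{(3)}(31) − f^{(3)}(2)) = −1/720 · (-4.36164e-09 − (-0.937500)) = -0.00130208.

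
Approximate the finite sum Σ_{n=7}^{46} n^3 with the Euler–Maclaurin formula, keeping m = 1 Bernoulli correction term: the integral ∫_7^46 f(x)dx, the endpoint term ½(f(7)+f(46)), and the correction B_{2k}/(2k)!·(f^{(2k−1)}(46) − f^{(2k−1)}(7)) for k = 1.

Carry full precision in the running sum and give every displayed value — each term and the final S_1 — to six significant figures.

Integral: ∫_7^46 x^3 dx = 1.11876e+06.
Boundary: ½(f(7) + f(46)) = ½(343.000 + 97336.0) = 48839.5.
So far: 1.16760e+06.
Order-1 term: 1/12 · (6348.00 − 147.000) = 516.750.

S_1 ≈ 1.16812e+06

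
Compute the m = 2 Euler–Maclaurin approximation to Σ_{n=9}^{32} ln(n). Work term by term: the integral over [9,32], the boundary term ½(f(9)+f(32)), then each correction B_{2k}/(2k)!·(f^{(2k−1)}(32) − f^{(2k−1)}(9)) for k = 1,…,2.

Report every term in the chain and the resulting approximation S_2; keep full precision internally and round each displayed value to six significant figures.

Integral: ∫_9^32 ln(x) dx = 68.1285.
Boundary: ½(f(9) + f(32)) = ½(2.19722 + 3.46574) = 2.83148.
Running total after boundary: 70.9600.
k=1: B_{2}/(2)! × [f^{(1)}(32) − f^{(1)}(9)] = 1/12 × (0.0312500 − 0.111111) = -0.00665509.
Running total after k=1: 70.9534.
k=2: B_{4}/(4)! × [f^{(3)}(32) − f^{(3)}(9)] = −1/720 × (6.10352e-05 − 0.00274348) = 3.72562e-06.

S_2 ≈ 70.9534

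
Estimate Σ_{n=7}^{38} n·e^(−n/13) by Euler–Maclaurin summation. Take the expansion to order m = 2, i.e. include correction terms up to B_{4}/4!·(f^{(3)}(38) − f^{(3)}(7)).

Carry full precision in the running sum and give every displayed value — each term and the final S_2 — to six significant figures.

S_2 ≈ 119.133

∫_7^38 x·e^(−x/13) dx evaluates to 116.100.
Boundary: ½(f(7) + f(38)) = ½(4.08552 + 2.04318) = 3.06435.
Running total after boundary: 119.164.
Order-1 term: 1/12 · (-0.103400 − 0.269375) = -0.0310646.
Partial sum through k=1: 119.133.
Order-2 term: −1/720 · (2.44734e-05 − 0.00850098) = 1.17729e-05.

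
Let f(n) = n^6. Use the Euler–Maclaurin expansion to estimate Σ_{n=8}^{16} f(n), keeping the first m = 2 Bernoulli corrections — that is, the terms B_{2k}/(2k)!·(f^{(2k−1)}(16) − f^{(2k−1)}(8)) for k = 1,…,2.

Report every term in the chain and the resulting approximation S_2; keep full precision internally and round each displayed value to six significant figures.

S_2 ≈ 4.70753e+07

Integral: ∫_8^16 x^6 dx = 3.80483e+07.
½[f(8) + f(16)] = ½[262144 + 1.67772e+07] = 8.51968e+06.
Integral + boundary = 4.65680e+07.
Order-1 term: 1/12 · (6.29146e+06 − 196608) = 507904.
Partial sum through k=1: 4.70759e+07.
Order-2 term: −1/720 · (491520 − 61440.0) = -597.333.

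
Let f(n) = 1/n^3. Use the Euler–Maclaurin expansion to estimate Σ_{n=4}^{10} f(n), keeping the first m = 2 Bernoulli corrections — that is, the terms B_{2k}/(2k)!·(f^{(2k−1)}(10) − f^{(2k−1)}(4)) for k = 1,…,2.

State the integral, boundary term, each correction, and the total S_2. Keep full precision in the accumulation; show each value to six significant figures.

The integral term ∫_4^10 1/x^3 dx = 0.0262500.
Endpoint term: (f(4) + f(10))/2 = (0.0156250 + 0.00100000)/2 = 0.00831250.
Integral + boundary = 0.0345625.
Correction k=1: B_{2}/2! · (f^{(1)}(10) − f^{(1)}(4)) = 1/12 · (-0.000300000 − (-0.0117188)) = 0.000951563.
Partial sum through k=1: 0.0355141.
Correction k=2: B_{4}/4! · (f^{(3)}(10) − f^{(3)}(4)) = −1/720 · (-6.00000e-05 − (-0.0146484)) = -2.02617e-05.

S_2 ≈ 0.0354938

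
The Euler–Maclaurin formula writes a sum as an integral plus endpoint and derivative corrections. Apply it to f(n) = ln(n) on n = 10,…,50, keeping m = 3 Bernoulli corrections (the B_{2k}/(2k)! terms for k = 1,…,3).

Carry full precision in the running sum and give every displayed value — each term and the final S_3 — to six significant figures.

The integral term ∫_10^50 ln(x) dx = 132.575.
½[f(10) + f(50)] = ½[2.30259 + 3.91202] = 3.10730.
Running total after boundary: 135.683.
k=1: B_{2}/(2)! × [f^{(1)}(50) − f^{(1)}(10)] = 1/12 × (0.0200000 − 0.100000) = -0.00666667.
Running total after k=1: 135.676.
k=2: B_{4}/(4)! × [f^{(3)}(50) − f^{(3)}(10)] = −1/720 × (1.60000e-05 − 0.00200000) = 2.75556e-06.
Running total after k=2: 135.676.
k=3: B_{6}/(6)! × [f^{(5)}(50) − f^{(5)}(10)] = 1/30240 × (7.68000e-08 − 0.000240000) = -7.93397e-09.

S_3 ≈ 135.676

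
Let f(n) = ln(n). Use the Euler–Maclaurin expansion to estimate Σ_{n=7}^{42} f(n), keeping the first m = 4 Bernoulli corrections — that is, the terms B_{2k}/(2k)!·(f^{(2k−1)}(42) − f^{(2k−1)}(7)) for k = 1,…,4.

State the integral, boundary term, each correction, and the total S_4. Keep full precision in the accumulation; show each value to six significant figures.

S_4 ≈ 111.193

Integral: ∫_7^42 ln(x) dx = 108.361.
Boundary: ½(f(7) + f(42)) = ½(1.94591 + 3.73767) = 2.84179.
So far: 111.203.
k=1: B_{2}/(2)! × [f^{(1)}(42) − f^{(1)}(7)] = 1/12 × (0.0238095 − 0.142857) = -0.00992063.
After k=1: 111.193.
k=2: B_{4}/(4)! × [f^{(3)}(42) − f^{(3)}(7)] = −1/720 × (2.69949e-05 − 0.00583090) = 8.06098e-06.
After k=2: 111.193.
k=3: B_{6}/(6)! × [f^{(5)}(42) − f^{(5)}(7)] = 1/30240 × (1.83639e-07 − 0.00142798) = -4.72154e-08.
After k=3: 111.193.
k=4: B_{8}/(8)! × [f^{(7)}(42) − f^{(7)}(7)] = −1/1209600 × (3.12311e-09 − 0.000874271) = 7.22775e-10.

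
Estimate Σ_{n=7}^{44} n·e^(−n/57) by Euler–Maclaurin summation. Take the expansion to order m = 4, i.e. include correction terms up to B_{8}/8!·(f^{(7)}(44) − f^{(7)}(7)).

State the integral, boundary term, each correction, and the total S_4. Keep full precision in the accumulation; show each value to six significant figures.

S_4 ≈ 579.196

The integral term ∫_7^44 x·e^(−x/57) dx = 565.989.
Endpoint term: (f(7) + f(44))/2 = (6.19104 + 20.3333)/2 = 13.2622.
So far: 579.251.
Correction k=1: B_{2}/2! · (f^{(1)}(44) − f^{(1)}(7)) = 1/12 · (0.105396 − 0.775820) = -0.0558686.
Running total after k=1: 579.196.
Correction k=2: B_{4}/4! · (f^{(3)}(44) − f^{(3)}(7)) = −1/720 · (0.000316909 − 0.000783222) = 6.47657e-07.
Running total after k=2: 579.196.
Correction k=3: B_{6}/6! · (f^{(5)}(44) − f^{(5)}(7)) = 1/30240 · (1.85096e-07 − 4.08636e-07) = -7.39217e-12.
Running total after k=3: 579.196.
Correction k=4: B_{8}/8! · (f^{(7)}(44) − f^{(7)}(7)) = −1/1209600 · (8.39188e-11 − 1.77349e-10) = 7.72402e-17.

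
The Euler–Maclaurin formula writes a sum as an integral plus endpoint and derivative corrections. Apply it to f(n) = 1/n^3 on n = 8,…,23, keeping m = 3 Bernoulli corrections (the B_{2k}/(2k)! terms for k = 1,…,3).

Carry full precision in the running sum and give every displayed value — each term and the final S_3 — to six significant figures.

S_3 ≈ 0.00794481

The integral term ∫_8^23 1/x^3 dx = 0.00686732.
Boundary: ½(f(8) + f(23)) = ½(0.00195312 + 8.21895e-05) = 0.00101766.
Running total after boundary: 0.00788498.
k=1: B_{2}/(2)! × [f^{(1)}(23) − f^{(1)}(8)] = 1/12 × (-1.07204e-05 − (-0.000732422)) = 6.01418e-05.
Running total after k=1: 0.00794512.
k=2: B_{4}/(4)! × [f^{(3)}(23) − f^{(3)}(8)] = −1/720 × (-4.05307e-07 − (-0.000228882)) = -3.17329e-07.
Running total after k=2: 0.00794480.
k=3: B_{6}/(6)! × [f^{(5)}(23) − f^{(5)}(8)] = 1/30240 × (-3.21794e-08 − (-0.000150204)) = 4.96599e-09.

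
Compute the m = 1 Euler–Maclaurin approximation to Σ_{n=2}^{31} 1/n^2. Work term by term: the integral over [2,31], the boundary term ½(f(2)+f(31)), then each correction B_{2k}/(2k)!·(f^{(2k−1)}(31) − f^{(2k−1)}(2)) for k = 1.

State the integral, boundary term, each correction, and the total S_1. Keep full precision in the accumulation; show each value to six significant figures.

S_1 ≈ 0.614090

Integral: ∫_2^31 1/x^2 dx = 0.467742.
Endpoint term: (f(2) + f(31))/2 = (0.250000 + 0.00104058)/2 = 0.125520.
Integral + boundary = 0.593262.
k=1: B_{2}/(2)! × [f^{(1)}(31) − f^{(1)}(2)] = 1/12 × (-6.71344e-05 − (-0.250000)) = 0.0208277.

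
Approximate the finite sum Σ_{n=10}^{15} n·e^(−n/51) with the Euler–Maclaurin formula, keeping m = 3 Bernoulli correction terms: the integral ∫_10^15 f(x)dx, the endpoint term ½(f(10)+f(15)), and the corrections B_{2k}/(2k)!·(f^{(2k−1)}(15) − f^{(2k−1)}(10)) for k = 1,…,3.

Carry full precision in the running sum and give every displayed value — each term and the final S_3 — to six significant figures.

The integral term ∫_10^15 x·e^(−x/51) dx = 48.7739.
½[f(10) + f(15)] = ½[8.21948 + 11.1778] = 9.69865.
So far: 58.4726.
Correction k=1: B_{2}/2! · (f^{(1)}(15) − f^{(1)}(10)) = 1/12 · (0.526016 − 0.660782) = -0.0112305.
After k=1: 58.4614.
Correction k=2: B_{4}/4! · (f^{(3)}(15) − f^{(3)}(10)) = −1/720 · (0.000775238 − 0.000886073) = 1.53939e-07.
After k=2: 58.4614.
Correction k=3: B_{6}/6! · (f^{(5)}(15) − f^{(5)}(10)) = 1/30240 · (5.18354e-07 − 5.83659e-07) = -2.15956e-12.

S_3 ≈ 58.4614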